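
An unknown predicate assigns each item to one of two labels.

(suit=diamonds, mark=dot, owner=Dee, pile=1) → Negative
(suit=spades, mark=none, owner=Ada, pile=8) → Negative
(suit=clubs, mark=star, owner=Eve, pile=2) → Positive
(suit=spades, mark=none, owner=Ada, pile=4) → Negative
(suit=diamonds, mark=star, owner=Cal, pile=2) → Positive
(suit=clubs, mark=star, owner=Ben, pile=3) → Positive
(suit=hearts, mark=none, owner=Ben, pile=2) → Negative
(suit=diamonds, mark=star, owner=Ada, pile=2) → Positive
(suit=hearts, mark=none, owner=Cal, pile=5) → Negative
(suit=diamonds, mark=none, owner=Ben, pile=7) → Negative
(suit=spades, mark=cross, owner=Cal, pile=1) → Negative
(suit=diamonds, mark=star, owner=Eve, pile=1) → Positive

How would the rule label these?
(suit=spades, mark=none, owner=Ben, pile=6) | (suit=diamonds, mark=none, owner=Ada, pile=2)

Negative, Negative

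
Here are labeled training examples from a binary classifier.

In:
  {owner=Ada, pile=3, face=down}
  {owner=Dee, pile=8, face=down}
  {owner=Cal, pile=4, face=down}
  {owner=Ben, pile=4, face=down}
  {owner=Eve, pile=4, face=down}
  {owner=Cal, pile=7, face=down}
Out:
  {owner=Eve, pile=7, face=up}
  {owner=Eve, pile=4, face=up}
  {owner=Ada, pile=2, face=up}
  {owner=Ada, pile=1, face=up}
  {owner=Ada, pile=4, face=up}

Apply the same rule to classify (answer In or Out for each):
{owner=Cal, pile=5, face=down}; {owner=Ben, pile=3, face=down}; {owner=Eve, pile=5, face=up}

Looking at the examples, the only property every 'In' case has and every 'Out' case lacks is: face is down.
{owner=Cal, pile=5, face=down}: face is down — meets the rule, so In.
{owner=Ben, pile=3, face=down}: face is down — meets the rule, so In.
{owner=Eve, pile=5, face=up}: face is up — doesn't match, so Out.

In, In, Out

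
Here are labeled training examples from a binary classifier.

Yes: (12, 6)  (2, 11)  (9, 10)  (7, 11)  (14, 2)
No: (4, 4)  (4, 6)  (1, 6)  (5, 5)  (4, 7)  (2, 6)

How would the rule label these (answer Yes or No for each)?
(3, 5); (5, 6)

The pattern is that an item is 'Yes' exactly when: sum ≥ 13.

No, No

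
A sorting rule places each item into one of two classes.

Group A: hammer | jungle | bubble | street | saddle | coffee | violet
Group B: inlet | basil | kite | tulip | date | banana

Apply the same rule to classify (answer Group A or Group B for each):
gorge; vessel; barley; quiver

Group B, Group A, Group A, Group A

All 'Group A' examples share one property — length 6 AND contains 'e' — and every 'Group B' example lacks it.
gorge: Group B (length 5, has 'e').
vessel: Group A (length 6, has 'e').
barley: Group A (length 6, has 'e').
quiver: Group A (length 6, has 'e').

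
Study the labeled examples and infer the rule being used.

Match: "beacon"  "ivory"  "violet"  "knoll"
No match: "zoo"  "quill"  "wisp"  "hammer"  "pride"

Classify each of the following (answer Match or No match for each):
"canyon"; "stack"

Rule: length ≥ 4 AND contains 'o'. This holds for each 'Match' example and fails for each 'No match' one.
"canyon" → length 6, has 'o' → Match. "stack" → length 5, no 'o' → No match.

Match, No match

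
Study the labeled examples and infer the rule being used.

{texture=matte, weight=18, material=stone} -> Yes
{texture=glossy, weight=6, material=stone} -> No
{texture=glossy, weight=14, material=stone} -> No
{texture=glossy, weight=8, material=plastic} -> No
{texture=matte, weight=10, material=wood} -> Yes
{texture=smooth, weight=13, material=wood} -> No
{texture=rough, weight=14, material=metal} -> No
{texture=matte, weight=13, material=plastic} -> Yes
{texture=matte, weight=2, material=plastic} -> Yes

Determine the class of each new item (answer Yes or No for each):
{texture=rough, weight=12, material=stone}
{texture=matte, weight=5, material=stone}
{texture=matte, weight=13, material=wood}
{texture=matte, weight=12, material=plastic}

The classifier is using: texture is matte.
{texture=rough, weight=12, material=stone}: No (texture is rough).
{texture=matte, weight=5, material=stone}: Yes (texture is matte).
{texture=matte, weight=13, material=wood}: Yes (texture is matte).
{texture=matte, weight=12, material=plastic}: Yes (texture is matte).

No, Yes, Yes, Yes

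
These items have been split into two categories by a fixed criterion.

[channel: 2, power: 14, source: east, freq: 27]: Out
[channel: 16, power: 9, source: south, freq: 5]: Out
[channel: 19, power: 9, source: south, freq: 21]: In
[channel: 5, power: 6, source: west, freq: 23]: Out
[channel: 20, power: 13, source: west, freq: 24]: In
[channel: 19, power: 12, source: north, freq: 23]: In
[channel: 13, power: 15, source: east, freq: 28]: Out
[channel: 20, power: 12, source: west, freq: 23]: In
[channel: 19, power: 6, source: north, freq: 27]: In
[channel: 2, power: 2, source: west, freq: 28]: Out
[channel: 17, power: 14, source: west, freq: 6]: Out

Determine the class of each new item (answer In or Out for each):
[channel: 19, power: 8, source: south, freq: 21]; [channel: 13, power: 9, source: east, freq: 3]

The distinguishing property — channel ≥ 19 — holds for all the 'In' cases and none of the 'Out' cases.
[channel: 19, power: 8, source: south, freq: 21] — channel = 19, hence In.
[channel: 13, power: 9, source: east, freq: 3] — channel = 13, hence Out.

In, Out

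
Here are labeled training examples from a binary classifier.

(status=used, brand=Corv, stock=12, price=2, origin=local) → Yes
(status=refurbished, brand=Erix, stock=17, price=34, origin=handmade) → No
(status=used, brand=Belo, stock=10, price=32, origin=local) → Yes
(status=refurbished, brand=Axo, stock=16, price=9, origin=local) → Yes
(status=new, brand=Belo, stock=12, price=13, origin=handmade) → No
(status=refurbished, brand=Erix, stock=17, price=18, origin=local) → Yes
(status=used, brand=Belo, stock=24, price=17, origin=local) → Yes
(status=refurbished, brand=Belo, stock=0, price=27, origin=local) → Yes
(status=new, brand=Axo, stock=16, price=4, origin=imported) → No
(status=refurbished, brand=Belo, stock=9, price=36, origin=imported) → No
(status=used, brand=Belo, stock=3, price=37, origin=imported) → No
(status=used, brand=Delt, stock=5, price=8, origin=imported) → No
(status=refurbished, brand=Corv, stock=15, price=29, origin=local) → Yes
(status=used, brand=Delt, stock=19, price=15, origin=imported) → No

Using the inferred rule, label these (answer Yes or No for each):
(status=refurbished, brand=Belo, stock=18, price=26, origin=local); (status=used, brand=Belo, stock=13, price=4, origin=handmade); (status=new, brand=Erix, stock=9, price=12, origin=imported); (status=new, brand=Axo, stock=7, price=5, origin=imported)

Yes, No, No, No

All 'Yes' examples share one property — origin is local — and every 'No' example lacks it.
(status=refurbished, brand=Belo, stock=18, price=26, origin=local) — origin is local, hence Yes.
(status=used, brand=Belo, stock=13, price=4, origin=handmade) — origin is handmade, hence No.
(status=new, brand=Erix, stock=9, price=12, origin=imported) — origin is imported, hence No.
(status=new, brand=Axo, stock=7, price=5, origin=imported) — origin is imported, hence No.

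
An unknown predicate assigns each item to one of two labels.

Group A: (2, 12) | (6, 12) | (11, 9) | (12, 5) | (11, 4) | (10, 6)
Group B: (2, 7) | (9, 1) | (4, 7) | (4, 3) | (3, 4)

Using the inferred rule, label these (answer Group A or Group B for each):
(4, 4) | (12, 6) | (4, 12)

Group B, Group A, Group A

Rule: sum ≥ 14. This holds for each 'Group A' example and fails for each 'Group B' one.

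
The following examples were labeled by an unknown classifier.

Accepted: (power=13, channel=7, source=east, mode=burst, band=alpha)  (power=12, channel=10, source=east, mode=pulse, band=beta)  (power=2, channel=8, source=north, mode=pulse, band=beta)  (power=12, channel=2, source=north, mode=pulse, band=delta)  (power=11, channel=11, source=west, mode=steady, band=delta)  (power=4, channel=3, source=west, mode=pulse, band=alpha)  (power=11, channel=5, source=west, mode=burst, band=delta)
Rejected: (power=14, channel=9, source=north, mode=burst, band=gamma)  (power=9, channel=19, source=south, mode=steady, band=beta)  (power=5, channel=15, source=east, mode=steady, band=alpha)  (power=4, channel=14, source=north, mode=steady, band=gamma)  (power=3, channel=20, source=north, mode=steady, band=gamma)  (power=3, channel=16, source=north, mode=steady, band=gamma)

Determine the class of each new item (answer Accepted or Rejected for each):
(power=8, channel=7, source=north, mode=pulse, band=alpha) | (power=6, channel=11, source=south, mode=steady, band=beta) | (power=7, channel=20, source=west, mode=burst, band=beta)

Accepted, Accepted, Rejected

One predicate separates the groups cleanly: power ≤ 13 AND channel ≤ 11.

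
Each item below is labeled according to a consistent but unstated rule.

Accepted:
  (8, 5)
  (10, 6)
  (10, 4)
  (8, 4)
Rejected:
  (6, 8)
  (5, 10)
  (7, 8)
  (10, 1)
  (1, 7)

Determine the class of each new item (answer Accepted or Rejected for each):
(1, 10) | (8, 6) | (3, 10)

All 'Accepted' examples share one property — first > second AND sum ≥ 12 — and every 'Rejected' example lacks it.
(1, 10) — 1 < 10, 1+10 = 11, hence Rejected. (8, 6) — 8 > 6, 8+6 = 14, hence Accepted. (3, 10) — 3 < 10, 3+10 = 13, hence Rejected.

Rejected, Accepted, Rejected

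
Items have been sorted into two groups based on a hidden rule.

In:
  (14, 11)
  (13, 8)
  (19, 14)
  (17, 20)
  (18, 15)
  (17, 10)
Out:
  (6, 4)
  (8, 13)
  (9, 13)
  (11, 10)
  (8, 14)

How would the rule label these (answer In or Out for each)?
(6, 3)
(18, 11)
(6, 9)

Out, In, Out

The classifier is using: first ≥ 13.
(6, 3) → first 6 → Out.
(18, 11) → first 18 → In.
(6, 9) → first 6 → Out.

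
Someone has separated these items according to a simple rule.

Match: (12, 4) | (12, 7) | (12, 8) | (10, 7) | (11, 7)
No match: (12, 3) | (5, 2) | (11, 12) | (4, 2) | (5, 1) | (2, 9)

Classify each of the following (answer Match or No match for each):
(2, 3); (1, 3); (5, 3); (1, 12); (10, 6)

One predicate separates the groups cleanly: first > second AND sum ≥ 16.

No match, No match, No match, No match, Match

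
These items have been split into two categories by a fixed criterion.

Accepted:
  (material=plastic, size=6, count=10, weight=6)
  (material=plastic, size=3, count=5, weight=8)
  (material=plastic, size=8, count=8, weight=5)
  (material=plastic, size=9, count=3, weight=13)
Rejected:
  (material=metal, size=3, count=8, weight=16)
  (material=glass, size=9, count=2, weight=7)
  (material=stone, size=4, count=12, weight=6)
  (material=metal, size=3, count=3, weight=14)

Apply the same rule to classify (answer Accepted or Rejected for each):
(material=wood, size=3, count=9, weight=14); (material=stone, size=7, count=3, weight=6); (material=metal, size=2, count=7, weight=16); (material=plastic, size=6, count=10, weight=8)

Rejected, Rejected, Rejected, Accepted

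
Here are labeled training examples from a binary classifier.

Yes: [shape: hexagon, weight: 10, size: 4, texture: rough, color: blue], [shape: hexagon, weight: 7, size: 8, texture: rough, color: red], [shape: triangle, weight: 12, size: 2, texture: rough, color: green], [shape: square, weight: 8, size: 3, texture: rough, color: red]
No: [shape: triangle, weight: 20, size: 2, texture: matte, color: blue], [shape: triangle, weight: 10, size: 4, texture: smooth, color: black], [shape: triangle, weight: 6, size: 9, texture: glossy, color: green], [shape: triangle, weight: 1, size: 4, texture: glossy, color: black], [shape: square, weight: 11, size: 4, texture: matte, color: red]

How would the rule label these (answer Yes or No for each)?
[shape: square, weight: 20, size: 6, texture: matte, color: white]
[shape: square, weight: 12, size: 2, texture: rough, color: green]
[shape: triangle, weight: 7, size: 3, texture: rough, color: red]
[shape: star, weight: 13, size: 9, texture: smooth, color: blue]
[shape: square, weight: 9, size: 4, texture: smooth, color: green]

The simplest hypothesis consistent with all the labels is: texture is rough.
[shape: square, weight: 20, size: 6, texture: matte, color: white] → texture is matte → No.
[shape: square, weight: 12, size: 2, texture: rough, color: green] → texture is rough → Yes.
[shape: triangle, weight: 7, size: 3, texture: rough, color: red] → texture is rough → Yes.
[shape: star, weight: 13, size: 9, texture: smooth, color: blue] → texture is smooth → No.
[shape: square, weight: 9, size: 4, texture: smooth, color: green] → texture is smooth → No.

No, Yes, Yes, No, No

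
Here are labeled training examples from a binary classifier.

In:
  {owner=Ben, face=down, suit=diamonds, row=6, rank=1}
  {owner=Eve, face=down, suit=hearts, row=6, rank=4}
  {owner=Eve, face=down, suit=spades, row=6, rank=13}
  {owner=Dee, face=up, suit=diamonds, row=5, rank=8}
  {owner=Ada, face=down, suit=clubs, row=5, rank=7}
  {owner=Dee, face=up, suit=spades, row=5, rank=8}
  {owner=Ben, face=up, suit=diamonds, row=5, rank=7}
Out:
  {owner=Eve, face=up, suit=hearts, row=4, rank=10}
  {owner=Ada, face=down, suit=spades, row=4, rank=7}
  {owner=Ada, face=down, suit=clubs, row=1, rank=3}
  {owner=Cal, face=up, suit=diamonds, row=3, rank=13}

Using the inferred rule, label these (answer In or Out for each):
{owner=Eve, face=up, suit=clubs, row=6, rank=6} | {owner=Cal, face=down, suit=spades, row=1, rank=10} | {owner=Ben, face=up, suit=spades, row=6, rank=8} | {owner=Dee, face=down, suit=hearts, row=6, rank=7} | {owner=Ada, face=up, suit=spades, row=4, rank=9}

Rule: row ≥ 5. This holds for each 'In' example and fails for each 'Out' one.

In, Out, In, In, Out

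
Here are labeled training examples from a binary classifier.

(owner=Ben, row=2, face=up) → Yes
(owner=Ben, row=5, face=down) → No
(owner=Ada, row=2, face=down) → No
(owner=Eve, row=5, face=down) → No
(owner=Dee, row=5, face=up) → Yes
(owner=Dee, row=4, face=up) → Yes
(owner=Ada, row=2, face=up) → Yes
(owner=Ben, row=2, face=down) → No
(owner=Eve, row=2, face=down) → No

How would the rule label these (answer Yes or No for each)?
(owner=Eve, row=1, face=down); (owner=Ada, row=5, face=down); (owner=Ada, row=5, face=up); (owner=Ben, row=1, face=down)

No, No, Yes, No

Rule: face is up. This holds for each 'Yes' example and fails for each 'No' one.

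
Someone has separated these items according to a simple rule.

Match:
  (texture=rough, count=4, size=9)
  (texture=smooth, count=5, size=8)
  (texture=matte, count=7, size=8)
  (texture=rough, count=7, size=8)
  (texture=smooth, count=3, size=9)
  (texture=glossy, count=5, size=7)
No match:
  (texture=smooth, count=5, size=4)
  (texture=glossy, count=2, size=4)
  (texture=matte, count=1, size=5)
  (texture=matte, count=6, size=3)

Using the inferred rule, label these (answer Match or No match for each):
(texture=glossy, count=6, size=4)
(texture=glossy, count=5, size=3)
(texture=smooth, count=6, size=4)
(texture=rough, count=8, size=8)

The pattern is that an item is 'Match' exactly when: size ≥ 7.
(texture=glossy, count=6, size=4) → size = 4 → No match. (texture=glossy, count=5, size=3) → size = 3 → No match. (texture=smooth, count=6, size=4) → size = 4 → No match. (texture=rough, count=8, size=8) → size = 8 → Match.

No match, No match, No match, Match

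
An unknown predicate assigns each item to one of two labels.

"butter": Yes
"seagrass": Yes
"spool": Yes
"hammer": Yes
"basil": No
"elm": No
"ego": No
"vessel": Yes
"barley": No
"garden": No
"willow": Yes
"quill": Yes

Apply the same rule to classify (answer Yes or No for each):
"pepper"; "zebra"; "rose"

Yes, No, No

The distinguishing property — has a double letter — holds for all the 'Yes' cases and none of the 'No' cases.
"pepper": Yes ('pp' doubled). "zebra": No (no doubled letter). "rose": No (no doubled letter).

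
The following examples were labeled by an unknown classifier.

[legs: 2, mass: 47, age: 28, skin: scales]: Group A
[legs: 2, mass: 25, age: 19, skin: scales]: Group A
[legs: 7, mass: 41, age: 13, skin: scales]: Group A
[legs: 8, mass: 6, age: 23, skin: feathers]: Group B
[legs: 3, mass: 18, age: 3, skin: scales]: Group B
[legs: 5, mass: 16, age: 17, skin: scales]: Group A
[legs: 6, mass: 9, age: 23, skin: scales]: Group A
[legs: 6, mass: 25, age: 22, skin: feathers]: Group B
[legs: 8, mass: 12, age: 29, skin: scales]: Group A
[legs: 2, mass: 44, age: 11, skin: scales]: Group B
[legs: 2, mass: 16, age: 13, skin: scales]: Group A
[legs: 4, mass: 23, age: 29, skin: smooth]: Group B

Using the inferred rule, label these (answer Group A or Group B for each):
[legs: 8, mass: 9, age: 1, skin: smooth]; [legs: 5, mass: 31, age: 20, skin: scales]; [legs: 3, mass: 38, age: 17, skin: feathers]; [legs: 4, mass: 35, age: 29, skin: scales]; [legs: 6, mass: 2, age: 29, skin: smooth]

The common property of the 'Group A' items is: skin is scales AND age ≥ 13. No 'Group B' item has it.
[legs: 8, mass: 9, age: 1, skin: smooth]: Group B (skin is smooth, age = 1). [legs: 5, mass: 31, age: 20, skin: scales]: Group A (skin is scales, age = 20). [legs: 3, mass: 38, age: 17, skin: feathers]: Group B (skin is feathers, age = 17). [legs: 4, mass: 35, age: 29, skin: scales]: Group A (skin is scales, age = 29). [legs: 6, mass: 2, age: 29, skin: smooth]: Group B (skin is smooth, age = 29).

Group B, Group A, Group B, Group A, Group B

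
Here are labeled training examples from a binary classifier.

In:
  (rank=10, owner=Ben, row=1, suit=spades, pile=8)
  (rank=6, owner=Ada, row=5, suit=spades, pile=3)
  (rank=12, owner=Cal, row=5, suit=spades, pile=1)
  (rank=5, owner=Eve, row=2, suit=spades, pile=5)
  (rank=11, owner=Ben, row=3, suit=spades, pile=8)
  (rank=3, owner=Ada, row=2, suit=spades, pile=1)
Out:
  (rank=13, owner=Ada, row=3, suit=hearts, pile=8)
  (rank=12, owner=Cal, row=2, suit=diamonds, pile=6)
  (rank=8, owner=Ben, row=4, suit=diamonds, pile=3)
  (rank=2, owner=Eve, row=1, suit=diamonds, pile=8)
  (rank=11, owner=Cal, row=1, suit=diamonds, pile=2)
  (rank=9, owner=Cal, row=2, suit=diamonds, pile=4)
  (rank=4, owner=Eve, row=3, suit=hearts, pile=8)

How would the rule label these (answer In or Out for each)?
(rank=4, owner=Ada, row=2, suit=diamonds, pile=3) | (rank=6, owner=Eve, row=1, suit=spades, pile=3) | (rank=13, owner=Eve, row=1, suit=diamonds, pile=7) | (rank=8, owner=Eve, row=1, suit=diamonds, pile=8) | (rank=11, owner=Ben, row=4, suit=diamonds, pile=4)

Rule: suit is spades. This holds for each 'In' example and fails for each 'Out' one.

Out, In, Out, Out, Out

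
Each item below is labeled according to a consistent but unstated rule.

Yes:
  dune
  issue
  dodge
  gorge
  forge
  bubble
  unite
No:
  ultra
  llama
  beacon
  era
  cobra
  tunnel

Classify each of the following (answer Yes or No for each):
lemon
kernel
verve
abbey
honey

The simplest hypothesis consistent with all the labels is: ends with 'e'.
lemon: No (ends with 'n').
kernel: No (ends with 'l').
verve: Yes (ends with 'e').
abbey: No (ends with 'y').
honey: No (ends with 'y').

No, No, Yes, No, No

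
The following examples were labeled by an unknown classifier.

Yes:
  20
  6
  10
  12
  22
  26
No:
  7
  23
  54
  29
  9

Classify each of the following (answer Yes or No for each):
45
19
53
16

All 'Yes' examples share one property — even AND at most 26 — and every 'No' example lacks it.

No, No, No, Yes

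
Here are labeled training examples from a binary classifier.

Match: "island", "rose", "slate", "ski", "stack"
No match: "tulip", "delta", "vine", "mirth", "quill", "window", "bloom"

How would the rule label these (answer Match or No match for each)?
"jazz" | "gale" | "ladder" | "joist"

No match, No match, No match, Match

The pattern is that an item is 'Match' exactly when: contains 's'.
"jazz": no 's' — fails the rule, so No match.
"gale": no 's' — fails the rule, so No match.
"ladder": no 's' — fails the rule, so No match.
"joist": has 's' — fits, so Match.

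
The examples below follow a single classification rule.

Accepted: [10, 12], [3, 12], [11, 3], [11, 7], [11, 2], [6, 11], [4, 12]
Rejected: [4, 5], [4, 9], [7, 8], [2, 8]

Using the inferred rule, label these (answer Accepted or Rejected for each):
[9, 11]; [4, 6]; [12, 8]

The rule appears to be: max ≥ 10.
[9, 11]: Accepted (max 11). [4, 6]: Rejected (max 6). [12, 8]: Accepted (max 12).

Accepted, Rejected, Accepted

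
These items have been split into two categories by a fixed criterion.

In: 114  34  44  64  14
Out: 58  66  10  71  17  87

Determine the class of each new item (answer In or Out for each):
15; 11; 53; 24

Out, Out, Out, In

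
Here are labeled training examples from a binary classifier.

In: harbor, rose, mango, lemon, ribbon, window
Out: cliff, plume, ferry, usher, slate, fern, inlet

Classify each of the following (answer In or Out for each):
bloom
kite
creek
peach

A rule that fits every label: contains 'o' — true of each 'In' example, false of each 'Out' one.

In, Out, Out, Out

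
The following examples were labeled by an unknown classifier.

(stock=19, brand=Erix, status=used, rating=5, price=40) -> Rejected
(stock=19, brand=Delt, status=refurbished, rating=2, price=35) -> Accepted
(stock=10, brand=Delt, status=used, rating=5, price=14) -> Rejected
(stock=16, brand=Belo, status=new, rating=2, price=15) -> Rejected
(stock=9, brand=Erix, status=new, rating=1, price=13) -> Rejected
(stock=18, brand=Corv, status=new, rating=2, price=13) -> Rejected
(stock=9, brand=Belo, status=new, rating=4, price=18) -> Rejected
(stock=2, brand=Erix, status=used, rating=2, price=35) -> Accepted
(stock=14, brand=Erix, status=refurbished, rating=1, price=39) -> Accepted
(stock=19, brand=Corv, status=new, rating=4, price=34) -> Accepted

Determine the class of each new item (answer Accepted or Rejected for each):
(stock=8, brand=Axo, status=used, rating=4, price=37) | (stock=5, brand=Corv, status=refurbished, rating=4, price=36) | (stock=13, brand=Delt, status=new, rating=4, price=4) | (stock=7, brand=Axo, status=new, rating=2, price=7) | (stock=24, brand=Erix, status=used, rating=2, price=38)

All 'Accepted' examples share one property — price ≥ 34 AND price ≤ 39 — and every 'Rejected' example lacks it.
(stock=8, brand=Axo, status=used, rating=4, price=37) → price = 37 → Accepted.
(stock=5, brand=Corv, status=refurbished, rating=4, price=36) → price = 36 → Accepted.
(stock=13, brand=Delt, status=new, rating=4, price=4) → price = 4 → Rejected.
(stock=7, brand=Axo, status=new, rating=2, price=7) → price = 7 → Rejected.
(stock=24, brand=Erix, status=used, rating=2, price=38) → price = 38 → Accepted.

Accepted, Accepted, Rejected, Rejected, Accepted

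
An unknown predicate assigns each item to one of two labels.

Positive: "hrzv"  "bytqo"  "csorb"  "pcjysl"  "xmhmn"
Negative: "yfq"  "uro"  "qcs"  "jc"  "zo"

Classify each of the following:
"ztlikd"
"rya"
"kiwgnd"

Positive, Negative, Positive

The pattern is that an item is 'Positive' exactly when: length ≥ 4.
"ztlikd": Positive (length 6). "rya": Negative (length 3). "kiwgnd": Positive (length 6).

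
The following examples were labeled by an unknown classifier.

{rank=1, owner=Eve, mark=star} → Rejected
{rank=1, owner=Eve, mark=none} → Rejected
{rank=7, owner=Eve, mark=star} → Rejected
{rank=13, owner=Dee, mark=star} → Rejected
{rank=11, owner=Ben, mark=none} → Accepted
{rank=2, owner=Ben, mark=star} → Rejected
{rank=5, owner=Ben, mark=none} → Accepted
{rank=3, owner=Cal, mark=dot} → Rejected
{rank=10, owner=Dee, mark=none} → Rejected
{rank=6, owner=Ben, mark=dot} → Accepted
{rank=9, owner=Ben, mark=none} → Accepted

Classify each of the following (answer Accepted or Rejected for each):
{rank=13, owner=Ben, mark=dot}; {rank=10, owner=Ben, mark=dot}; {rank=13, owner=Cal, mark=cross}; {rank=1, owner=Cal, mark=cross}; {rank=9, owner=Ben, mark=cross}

The rule appears to be: owner is Ben AND rank ≥ 3.

Accepted, Accepted, Rejected, Rejected, Accepted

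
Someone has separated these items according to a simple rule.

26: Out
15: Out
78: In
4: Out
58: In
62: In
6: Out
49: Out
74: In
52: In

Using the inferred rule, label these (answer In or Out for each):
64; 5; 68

In, Out, In

The simplest hypothesis consistent with all the labels is: at least 52.
64 — 64 ≥ 52, hence In. 5 — 5 < 52, hence Out. 68 — 68 ≥ 52, hence In.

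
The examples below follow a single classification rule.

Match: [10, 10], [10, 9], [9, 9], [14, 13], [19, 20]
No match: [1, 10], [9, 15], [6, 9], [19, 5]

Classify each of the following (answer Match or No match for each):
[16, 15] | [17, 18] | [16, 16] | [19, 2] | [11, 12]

Match, Match, Match, No match, Match

The rule appears to be: |first − second| ≤ 1.
[16, 15]: |16−15| = 1 — matches, so Match. [17, 18]: |17−18| = 1 — matches, so Match. [16, 16]: |16−16| = 0 — matches, so Match. [19, 2]: |19−2| = 17 — doesn't match, so No match. [11, 12]: |11−12| = 1 — matches, so Match.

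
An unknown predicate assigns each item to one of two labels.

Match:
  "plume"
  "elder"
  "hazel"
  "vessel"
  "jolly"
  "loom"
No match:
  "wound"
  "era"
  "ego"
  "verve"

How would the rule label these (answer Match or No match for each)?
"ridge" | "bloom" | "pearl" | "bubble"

Comparing the two groups points to one rule — contains 'l'.
No match: "ridge", since no 'l'.
Match: "bloom", since has 'l'.
Match: "pearl", since has 'l'.
Match: "bubble", since has 'l'.

No match, Match, Match, Match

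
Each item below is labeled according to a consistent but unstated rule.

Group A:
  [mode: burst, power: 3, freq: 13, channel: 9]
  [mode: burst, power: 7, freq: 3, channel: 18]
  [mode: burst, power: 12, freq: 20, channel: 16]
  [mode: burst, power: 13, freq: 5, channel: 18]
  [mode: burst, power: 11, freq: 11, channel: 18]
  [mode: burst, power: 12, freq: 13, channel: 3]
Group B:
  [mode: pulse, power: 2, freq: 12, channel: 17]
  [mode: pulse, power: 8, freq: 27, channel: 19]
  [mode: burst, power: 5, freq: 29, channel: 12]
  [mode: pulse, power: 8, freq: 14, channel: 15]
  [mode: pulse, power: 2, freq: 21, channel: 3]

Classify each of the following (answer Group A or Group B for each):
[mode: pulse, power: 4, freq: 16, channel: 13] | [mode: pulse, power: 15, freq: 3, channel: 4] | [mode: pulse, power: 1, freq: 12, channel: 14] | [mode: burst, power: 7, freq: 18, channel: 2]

The simplest hypothesis consistent with all the labels is: mode is burst AND freq ≤ 20.
[mode: pulse, power: 4, freq: 16, channel: 13]: mode is pulse, freq = 16 — does not pass, so Group B. [mode: pulse, power: 15, freq: 3, channel: 4]: mode is pulse, freq = 3 — does not pass, so Group B. [mode: pulse, power: 1, freq: 12, channel: 14]: mode is pulse, freq = 12 — does not pass, so Group B. [mode: burst, power: 7, freq: 18, channel: 2]: mode is burst, freq = 18 — has this property, so Group A.

Group B, Group B, Group B, Group A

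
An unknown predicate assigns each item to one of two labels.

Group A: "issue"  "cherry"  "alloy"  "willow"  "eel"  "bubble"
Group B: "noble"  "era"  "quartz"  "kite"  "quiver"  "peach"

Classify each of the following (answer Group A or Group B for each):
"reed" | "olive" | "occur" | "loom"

Group A, Group B, Group A, Group A

The pattern is that an item is 'Group A' exactly when: has a double letter.
Group A: "reed", since 'ee' doubled. Group B: "olive", since no doubled letter. Group A: "occur", since 'cc' doubled. Group A: "loom", since 'oo' doubled.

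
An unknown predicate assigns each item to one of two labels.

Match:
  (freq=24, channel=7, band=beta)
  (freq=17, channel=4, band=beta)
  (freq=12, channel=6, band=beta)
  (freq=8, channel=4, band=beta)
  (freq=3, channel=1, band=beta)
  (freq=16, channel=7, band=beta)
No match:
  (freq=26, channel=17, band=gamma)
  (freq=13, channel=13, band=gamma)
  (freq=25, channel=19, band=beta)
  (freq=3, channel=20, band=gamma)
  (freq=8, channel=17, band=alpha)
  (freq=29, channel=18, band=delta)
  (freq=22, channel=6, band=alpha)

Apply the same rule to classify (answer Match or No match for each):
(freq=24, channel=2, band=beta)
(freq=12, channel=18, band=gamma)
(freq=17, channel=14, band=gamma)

Match, No match, No match

The distinguishing property — band is beta AND freq ≤ 24 — holds for all the 'Match' cases and none of the 'No match' cases.
(freq=24, channel=2, band=beta) — band is beta, freq = 24, hence Match. (freq=12, channel=18, band=gamma) — band is gamma, freq = 12, hence No match. (freq=17, channel=14, band=gamma) — band is gamma, freq = 17, hence No match.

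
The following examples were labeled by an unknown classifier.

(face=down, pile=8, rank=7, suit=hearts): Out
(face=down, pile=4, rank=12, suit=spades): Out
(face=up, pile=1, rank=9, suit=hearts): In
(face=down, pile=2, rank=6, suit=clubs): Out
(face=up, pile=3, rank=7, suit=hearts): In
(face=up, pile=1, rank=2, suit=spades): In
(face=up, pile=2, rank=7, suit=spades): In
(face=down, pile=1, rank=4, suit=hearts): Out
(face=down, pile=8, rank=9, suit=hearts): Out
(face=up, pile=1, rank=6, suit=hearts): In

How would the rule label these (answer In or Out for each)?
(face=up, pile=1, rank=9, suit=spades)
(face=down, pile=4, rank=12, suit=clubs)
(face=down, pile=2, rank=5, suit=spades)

All 'In' examples share one property — face is up — and every 'Out' example lacks it.
(face=up, pile=1, rank=9, suit=spades) — face is up, hence In. (face=down, pile=4, rank=12, suit=clubs) — face is down, hence Out. (face=down, pile=2, rank=5, suit=spades) — face is down, hence Out.

In, Out, Out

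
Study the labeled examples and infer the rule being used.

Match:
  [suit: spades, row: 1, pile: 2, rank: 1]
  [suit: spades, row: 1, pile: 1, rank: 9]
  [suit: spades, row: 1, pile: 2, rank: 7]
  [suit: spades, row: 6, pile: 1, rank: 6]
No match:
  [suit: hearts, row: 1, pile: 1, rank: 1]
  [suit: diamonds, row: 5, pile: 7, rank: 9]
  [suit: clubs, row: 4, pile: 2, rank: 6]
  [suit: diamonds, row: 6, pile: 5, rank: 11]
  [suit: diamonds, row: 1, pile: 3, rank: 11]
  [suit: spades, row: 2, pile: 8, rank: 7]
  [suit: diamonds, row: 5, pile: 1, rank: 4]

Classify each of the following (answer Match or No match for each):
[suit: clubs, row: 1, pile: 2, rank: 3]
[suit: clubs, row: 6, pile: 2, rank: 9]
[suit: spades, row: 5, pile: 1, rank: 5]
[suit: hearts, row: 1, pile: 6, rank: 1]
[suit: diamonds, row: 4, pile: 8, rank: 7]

No match, No match, Match, No match, No match

The simplest hypothesis consistent with all the labels is: suit is spades AND pile ≤ 2.
No match: [suit: clubs, row: 1, pile: 2, rank: 3], since suit is clubs, pile = 2.
No match: [suit: clubs, row: 6, pile: 2, rank: 9], since suit is clubs, pile = 2.
Match: [suit: spades, row: 5, pile: 1, rank: 5], since suit is spades, pile = 1.
No match: [suit: hearts, row: 1, pile: 6, rank: 1], since suit is hearts, pile = 6.
No match: [suit: diamonds, row: 4, pile: 8, rank: 7], since suit is diamonds, pile = 8.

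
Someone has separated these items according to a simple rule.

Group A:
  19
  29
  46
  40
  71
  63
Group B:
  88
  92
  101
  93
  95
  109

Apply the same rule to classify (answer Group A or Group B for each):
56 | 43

Group A, Group A

All 'Group A' examples share one property — at most 71 — and every 'Group B' example lacks it.
56: 56 ≤ 71, qualifies → Group A.
43: 43 ≤ 71, qualifies → Group A.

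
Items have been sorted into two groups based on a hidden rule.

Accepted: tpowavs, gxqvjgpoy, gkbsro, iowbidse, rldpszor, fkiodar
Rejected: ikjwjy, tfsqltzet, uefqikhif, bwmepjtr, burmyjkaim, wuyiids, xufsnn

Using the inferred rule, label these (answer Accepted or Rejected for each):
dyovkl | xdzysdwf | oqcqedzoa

Checking candidate rules against both groups, what survives is: contains 'o'.
dyovkl: has 'o' — has this property, so Accepted.
xdzysdwf: no 'o' — doesn't qualify, so Rejected.
oqcqedzoa: has 'o' — has this property, so Accepted.

Accepted, Rejected, Accepted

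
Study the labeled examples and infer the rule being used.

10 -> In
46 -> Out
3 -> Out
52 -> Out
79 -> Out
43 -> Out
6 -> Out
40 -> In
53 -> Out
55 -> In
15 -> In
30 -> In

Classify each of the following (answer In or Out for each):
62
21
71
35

Out, Out, Out, In

The classifier is using: multiple of 5.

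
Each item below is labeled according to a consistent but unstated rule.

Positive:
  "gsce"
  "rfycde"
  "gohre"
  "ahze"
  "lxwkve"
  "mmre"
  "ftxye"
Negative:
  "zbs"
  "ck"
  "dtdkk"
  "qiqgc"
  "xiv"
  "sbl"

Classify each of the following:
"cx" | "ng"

Negative, Negative

The classifier is using: contains 'e'.
"cx" → no 'e' → Negative. "ng" → no 'e' → Negative.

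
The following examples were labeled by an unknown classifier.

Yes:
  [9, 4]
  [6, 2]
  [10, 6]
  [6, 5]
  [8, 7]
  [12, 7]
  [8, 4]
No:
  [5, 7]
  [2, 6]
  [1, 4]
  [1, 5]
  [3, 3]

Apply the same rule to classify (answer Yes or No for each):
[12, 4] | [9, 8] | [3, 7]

Yes, Yes, No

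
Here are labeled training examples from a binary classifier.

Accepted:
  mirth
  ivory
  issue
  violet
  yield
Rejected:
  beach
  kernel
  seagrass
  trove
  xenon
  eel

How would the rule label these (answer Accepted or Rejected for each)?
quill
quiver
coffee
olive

The common property of the 'Accepted' items is: contains 'i'. No 'Rejected' item has it.

Accepted, Accepted, Rejected, Accepted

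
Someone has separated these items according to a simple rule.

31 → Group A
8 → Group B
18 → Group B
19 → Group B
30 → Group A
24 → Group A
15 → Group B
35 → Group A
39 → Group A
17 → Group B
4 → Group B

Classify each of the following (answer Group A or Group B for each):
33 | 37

Group A, Group A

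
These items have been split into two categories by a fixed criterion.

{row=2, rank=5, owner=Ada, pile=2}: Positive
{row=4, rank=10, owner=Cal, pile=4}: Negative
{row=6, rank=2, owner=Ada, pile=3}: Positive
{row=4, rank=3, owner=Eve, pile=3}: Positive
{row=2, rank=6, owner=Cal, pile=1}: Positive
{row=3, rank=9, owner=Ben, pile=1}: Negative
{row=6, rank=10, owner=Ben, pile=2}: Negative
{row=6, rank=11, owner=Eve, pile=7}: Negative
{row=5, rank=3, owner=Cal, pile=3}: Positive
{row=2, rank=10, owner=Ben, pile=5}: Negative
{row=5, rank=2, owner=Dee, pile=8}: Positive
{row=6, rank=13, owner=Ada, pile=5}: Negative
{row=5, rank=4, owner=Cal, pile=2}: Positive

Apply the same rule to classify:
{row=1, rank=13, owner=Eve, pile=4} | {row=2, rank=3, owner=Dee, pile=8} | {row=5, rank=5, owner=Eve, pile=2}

'Positive' ⟺ rank ≤ 6.
{row=1, rank=13, owner=Eve, pile=4}: rank = 13 — does not fit, so Negative.
{row=2, rank=3, owner=Dee, pile=8}: rank = 3 — qualifies, so Positive.
{row=5, rank=5, owner=Eve, pile=2}: rank = 5 — qualifies, so Positive.

Negative, Positive, Positive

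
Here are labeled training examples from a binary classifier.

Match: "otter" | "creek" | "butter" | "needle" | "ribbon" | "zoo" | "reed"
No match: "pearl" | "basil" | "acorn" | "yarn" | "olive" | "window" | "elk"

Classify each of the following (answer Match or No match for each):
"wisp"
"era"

All 'Match' examples share one property — has a double letter — and every 'No match' example lacks it.
"wisp" → no doubled letter → No match.
"era" → no doubled letter → No match.

No match, No match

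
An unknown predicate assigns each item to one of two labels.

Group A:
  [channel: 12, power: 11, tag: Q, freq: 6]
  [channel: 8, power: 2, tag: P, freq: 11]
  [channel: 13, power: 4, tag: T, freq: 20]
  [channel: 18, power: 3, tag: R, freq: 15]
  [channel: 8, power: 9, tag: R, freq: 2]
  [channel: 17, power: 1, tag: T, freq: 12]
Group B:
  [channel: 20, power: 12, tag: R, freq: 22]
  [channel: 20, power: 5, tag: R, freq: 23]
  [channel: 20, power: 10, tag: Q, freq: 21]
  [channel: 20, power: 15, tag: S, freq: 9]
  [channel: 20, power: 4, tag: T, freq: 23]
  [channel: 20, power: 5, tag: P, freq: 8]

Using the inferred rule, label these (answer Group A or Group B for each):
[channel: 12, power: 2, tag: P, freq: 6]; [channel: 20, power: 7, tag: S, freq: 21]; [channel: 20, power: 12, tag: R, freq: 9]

The rule appears to be: channel ≤ 18.
[channel: 12, power: 2, tag: P, freq: 6]: Group A (channel = 12).
[channel: 20, power: 7, tag: S, freq: 21]: Group B (channel = 20).
[channel: 20, power: 12, tag: R, freq: 9]: Group B (channel = 20).

Group A, Group B, Group B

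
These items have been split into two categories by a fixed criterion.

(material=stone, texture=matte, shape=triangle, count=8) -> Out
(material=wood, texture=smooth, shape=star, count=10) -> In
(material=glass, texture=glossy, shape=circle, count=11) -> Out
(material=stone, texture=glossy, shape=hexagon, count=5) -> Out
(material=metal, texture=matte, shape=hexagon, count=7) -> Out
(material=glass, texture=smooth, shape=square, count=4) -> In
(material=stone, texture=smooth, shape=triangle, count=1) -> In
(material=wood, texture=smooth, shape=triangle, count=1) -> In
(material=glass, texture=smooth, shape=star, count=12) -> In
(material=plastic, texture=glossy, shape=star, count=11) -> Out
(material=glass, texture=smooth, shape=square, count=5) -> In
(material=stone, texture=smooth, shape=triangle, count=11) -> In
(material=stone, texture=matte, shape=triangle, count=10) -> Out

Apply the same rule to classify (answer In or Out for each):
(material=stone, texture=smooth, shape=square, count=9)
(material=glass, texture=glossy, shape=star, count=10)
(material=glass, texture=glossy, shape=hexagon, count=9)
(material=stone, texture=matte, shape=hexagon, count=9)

Comparing the two groups points to one rule — texture is smooth.
(material=stone, texture=smooth, shape=square, count=9) → texture is smooth → In.
(material=glass, texture=glossy, shape=star, count=10) → texture is glossy → Out.
(material=glass, texture=glossy, shape=hexagon, count=9) → texture is glossy → Out.
(material=stone, texture=matte, shape=hexagon, count=9) → texture is matte → Out.

In, Out, Out, Out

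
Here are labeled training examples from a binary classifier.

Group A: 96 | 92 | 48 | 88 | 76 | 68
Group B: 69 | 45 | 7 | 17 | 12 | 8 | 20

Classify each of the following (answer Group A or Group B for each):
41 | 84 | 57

Group B, Group A, Group B

The rule appears to be: even AND at least 45.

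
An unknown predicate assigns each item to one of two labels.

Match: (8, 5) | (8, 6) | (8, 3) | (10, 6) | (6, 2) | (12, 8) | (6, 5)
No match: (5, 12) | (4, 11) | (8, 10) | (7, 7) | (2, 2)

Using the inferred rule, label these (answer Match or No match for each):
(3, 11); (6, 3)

No match, Match

Looking at the examples, the only property every 'Match' case has and every 'No match' case lacks is: first > second.
(3, 11): No match (3 < 11). (6, 3): Match (6 > 3).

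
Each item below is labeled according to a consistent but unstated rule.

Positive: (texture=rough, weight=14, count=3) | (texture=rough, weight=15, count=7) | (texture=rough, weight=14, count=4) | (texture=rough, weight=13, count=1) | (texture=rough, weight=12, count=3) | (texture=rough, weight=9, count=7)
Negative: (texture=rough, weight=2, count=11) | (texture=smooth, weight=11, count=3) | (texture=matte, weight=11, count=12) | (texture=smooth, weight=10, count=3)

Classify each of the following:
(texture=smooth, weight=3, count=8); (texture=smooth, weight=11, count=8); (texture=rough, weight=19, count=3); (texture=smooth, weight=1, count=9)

The distinguishing property — texture is rough AND count ≤ 7 — holds for all the 'Positive' cases and none of the 'Negative' cases.
(texture=smooth, weight=3, count=8): texture is smooth, count = 8, does not fit → Negative.
(texture=smooth, weight=11, count=8): texture is smooth, count = 8, does not fit → Negative.
(texture=rough, weight=19, count=3): texture is rough, count = 3, matches → Positive.
(texture=smooth, weight=1, count=9): texture is smooth, count = 9, does not fit → Negative.

Negative, Negative, Positive, Negative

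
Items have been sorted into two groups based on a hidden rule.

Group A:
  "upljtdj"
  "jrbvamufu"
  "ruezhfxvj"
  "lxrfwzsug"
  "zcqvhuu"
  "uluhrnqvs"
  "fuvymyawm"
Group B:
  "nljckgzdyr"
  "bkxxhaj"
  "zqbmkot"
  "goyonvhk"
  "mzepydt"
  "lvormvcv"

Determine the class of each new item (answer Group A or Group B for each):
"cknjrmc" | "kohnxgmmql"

Group B, Group B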